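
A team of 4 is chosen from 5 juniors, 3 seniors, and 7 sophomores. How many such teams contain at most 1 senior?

Split by how many seniors are chosen (0 through 1).
Sum: C(3,0)·C(12,4) + C(3,1)·C(12,3) = 495 + 660 = 1155.

1155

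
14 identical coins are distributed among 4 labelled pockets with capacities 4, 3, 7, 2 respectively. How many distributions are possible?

Without the upper bounds there are C(17,3) = 680 ways to split 14 among 4 pockets.
Subtract solutions that violate a single cap (substitute x_i' = x_i − (cap_i+1)): x_1 ≥ 5 gives C(12,3) = 220; x_2 ≥ 4 gives C(13,3) = 286; x_3 ≥ 8 gives C(9,3) = 84; x_4 ≥ 3 gives C(14,3) = 364. Together 954.
Add back pairs where two caps are both exceeded: 56 + 4 + 84 + 10 + 120 + 20 = 294.
Subtract triples: 0 + 10 + 0 + 0 = 10.
By inclusion–exclusion the count is 680 − 954 + 294 − 10 = 10.

10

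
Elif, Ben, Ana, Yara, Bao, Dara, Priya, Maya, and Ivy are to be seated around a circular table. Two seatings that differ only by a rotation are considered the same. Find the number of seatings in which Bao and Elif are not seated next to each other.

30240

All circular seatings of 9 people number (8)! = 40320.
Those with Bao next to Elif: fuse the pair into one unit and seat 8 units around a circle — 2·(7)! = 10080.
Subtracting, 40320 − 10080 = 30240.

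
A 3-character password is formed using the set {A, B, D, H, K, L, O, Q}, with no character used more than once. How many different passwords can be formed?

336

With no repetition, fill the 3 characters in order: 8 choices, then 7, down to 6.
That product is 8 × 7 × 6 = 336.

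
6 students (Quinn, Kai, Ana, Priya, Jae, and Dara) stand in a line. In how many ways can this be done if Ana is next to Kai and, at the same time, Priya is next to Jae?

96

Treat {Ana,Kai} as one block (2 orders) and {Priya,Jae} as another (2 orders).
That leaves 4 units to arrange: 2 × 2 × 4! = 4 × 24 = 96.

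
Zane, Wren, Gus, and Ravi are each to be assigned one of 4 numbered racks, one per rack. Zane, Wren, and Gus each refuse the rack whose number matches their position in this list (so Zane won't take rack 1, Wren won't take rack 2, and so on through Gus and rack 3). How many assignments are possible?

11

Let Aᵢ (for i ∈ {1, 2, 3}) be the placements that put person i in their forbidden rack. Any j of these fix j positions, leaving (4−j)! ways to fill the rest, and there are C(3,j) ways to pick which j.
By inclusion–exclusion, the number of valid placements is Σ_{j=0}^{3} (−1)^j C(3,j)·(4−j)!.
Computing: 24 − 18 + 6 − 1 = 11.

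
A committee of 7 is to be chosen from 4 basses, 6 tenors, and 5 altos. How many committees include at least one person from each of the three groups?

5949

Total 7-person selections from all 15: C(15,7) = 6435.
Selections missing a whole group: no basses → C(11,7) = 330; no tenors → C(9,7) = 36; no altos → C(10,7) = 120.
Add back selections omitting two groups (i.e. drawn from a single group): C(4,7) + C(6,7) + C(5,7) = 0.
By inclusion–exclusion: 6435 − 486 + 0 = 5949.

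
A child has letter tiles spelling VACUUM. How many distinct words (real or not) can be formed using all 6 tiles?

360

The 6 letters of VACUUM have repeats: U appearing twice.
The number of distinct arrangements is 6!/(2!) = 720/2 = 360.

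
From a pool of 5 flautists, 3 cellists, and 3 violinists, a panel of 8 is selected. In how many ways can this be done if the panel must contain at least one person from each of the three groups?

Total 8-person selections from all 11: C(11,8) = 165.
Subtract selections that omit an entire group: no flautists → C(6,8) = 0; no cellists → C(8,8) = 1; no violinists → C(8,8) = 1.
Add back selections omitting two groups (i.e. drawn from a single group): C(5,8) + C(3,8) + C(3,8) = 0.
By inclusion–exclusion: 165 − 2 + 0 = 163.

163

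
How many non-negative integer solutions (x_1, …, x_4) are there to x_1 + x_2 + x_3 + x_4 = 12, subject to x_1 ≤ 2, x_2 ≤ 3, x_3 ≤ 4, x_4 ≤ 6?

19

Ignoring the caps, the number of non-negative solutions to x_1+…+x_4 = 12 is C(15,3) = 455.
Subtract solutions that violate a single cap (substitute x_i' = x_i − (cap_i+1)): x_1 ≥ 3 gives C(12,3) = 220; x_2 ≥ 4 gives C(11,3) = 165; x_3 ≥ 5 gives C(10,3) = 120; x_4 ≥ 7 gives C(8,3) = 56. Together 561.
Add back pairs where two caps are both exceeded: 56 + 35 + 10 + 20 + 4 + 1 = 126.
Subtract triples: 1 + 0 + 0 + 0 = 1.
By inclusion–exclusion the count is 455 − 561 + 126 − 1 = 19.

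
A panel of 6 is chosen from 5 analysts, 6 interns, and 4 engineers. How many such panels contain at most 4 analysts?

Split by how many analysts are chosen (0 through 4).
Sum: C(5,0)·C(10,6) + C(5,1)·C(10,5) + C(5,2)·C(10,4) + C(5,3)·C(10,3) + C(5,4)·C(10,2) = 210 + 1260 + 2100 + 1200 + 225 = 4995.

4995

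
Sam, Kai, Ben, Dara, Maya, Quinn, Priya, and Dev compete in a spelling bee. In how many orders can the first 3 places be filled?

This is an ordered selection of 3 from 8: P(8,3).
That gives 8 × 7 × 6 = 336.

336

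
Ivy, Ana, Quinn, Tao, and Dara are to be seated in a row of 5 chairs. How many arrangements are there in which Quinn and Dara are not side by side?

There are 5! = 120 arrangements in all. If Quinn and Dara are adjacent, merging them into one block gives 2·(4)! = 48 arrangements.
So 120 − 48 = 72 arrangements keep them apart.

72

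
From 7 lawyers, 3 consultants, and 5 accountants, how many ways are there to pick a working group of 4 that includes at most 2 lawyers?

1050

Split by how many lawyers are chosen (0 through 2).
Sum: C(7,0)·C(8,4) + C(7,1)·C(8,3) + C(7,2)·C(8,2) = 70 + 392 + 588 = 1050.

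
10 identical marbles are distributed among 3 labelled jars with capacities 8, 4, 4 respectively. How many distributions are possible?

Ignoring the caps, the number of non-negative solutions to x_1+…+x_3 = 10 is C(12,2) = 66.
Subtract solutions that violate a single cap (substitute x_i' = x_i − (cap_i+1)): x_1 ≥ 9 gives C(3,2) = 3; x_2 ≥ 5 gives C(7,2) = 21; x_3 ≥ 5 gives C(7,2) = 21. Together 45.
Add back pairs where two caps are both exceeded: 0 + 0 + 1 = 1.
By inclusion–exclusion the count is 66 − 45 + 1 = 22.

22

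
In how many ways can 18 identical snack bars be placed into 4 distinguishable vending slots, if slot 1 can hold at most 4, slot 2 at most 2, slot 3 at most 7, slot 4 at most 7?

Without the upper bounds there are C(21,3) = 1330 ways to split 18 among 4 vending slots.
Subtract solutions that violate a single cap (substitute x_i' = x_i − (cap_i+1)): x_1 ≥ 5 gives C(16,3) = 560; x_2 ≥ 3 gives C(18,3) = 816; x_3 ≥ 8 gives C(13,3) = 286; x_4 ≥ 8 gives C(13,3) = 286. Together 1948.
Add back pairs where two caps are both exceeded: 286 + 56 + 56 + 120 + 120 + 10 = 648.
Subtract triples: 10 + 10 + 0 + 0 = 20.
By inclusion–exclusion the count is 1330 − 1948 + 648 − 20 = 10.

10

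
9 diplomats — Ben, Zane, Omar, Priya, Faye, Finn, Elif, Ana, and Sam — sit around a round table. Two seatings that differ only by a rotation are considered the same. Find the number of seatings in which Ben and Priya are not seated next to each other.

All circular seatings of 9 people number (8)! = 40320.
Those with Ben next to Priya: fuse the pair into one unit and seat 8 units around a circle — 2·(7)! = 10080.
Subtracting, 40320 − 10080 = 30240.

30240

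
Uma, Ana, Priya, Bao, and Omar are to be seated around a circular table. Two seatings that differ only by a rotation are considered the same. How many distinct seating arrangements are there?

Fix one person's seat to break rotational symmetry; the remaining 4 people can be arranged in (4)! = 24 ways.

24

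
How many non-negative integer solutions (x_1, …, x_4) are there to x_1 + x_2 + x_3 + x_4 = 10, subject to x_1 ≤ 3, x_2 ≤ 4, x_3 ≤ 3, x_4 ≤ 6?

Ignoring the caps, the number of non-negative solutions to x_1+…+x_4 = 10 is C(13,3) = 286.
Subtract solutions that violate a single cap (substitute x_i' = x_i − (cap_i+1)): x_1 ≥ 4 gives C(9,3) = 84; x_2 ≥ 5 gives C(8,3) = 56; x_3 ≥ 4 gives C(9,3) = 84; x_4 ≥ 7 gives C(6,3) = 20. Together 244.
Add back pairs where two caps are both exceeded: 4 + 10 + 0 + 4 + 0 + 0 = 18.
By inclusion–exclusion the count is 286 − 244 + 18 = 60.

60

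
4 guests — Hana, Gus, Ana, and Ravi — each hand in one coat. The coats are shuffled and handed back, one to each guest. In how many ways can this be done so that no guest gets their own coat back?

This is the derangement count D_4: permutations of 4 items with no fixed point.
By inclusion–exclusion this is Σ_{j=0}^{4} (−1)^j C(4,j)·(4−j)!.
Computing: 24 − 24 + 12 − 4 + 1 = 9.

9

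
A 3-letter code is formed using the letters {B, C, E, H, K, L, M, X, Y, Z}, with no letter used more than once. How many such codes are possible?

720

Choose and order 3 of the 10 symbols: the first letter has 10 options, the next 9, then 8.
That product is 10 × 9 × 8 = 720.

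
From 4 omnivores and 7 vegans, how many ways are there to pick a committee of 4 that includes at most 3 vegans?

Split by how many vegans are chosen (0 through 3).
Sum: C(7,0)·C(4,4) + C(7,1)·C(4,3) + C(7,2)·C(4,2) + C(7,3)·C(4,1) = 1 + 28 + 126 + 140 = 295.

295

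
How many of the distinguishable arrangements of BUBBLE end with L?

20

Fix L in the last position and arrange the remaining 5 letters.
Those 5 letters have B appearing 3 times, giving (5)!/(3!) = 20.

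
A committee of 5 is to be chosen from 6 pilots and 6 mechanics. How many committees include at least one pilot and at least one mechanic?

780

Unrestricted: C(12,5) = 792 ways to pick any 5 of the 12.
Selections missing a whole group: no pilots → C(6,5) = 6; no mechanics → C(6,5) = 6.
Both groups omitted at once is impossible, so 792 − 12 = 780.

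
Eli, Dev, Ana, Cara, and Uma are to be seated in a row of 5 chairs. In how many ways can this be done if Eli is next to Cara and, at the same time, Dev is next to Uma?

Treat {Eli,Cara} as one block (2 orders) and {Dev,Uma} as another (2 orders).
That leaves 3 units to arrange: 2 × 2 × 3! = 4 × 6 = 24.

24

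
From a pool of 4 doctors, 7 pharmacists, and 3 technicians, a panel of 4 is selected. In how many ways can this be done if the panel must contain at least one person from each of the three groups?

Unrestricted: C(14,4) = 1001 ways to pick any 4 of the 14.
Subtract selections that omit an entire group: no doctors → C(10,4) = 210; no pharmacists → C(7,4) = 35; no technicians → C(11,4) = 330.
Add back selections omitting two groups (i.e. drawn from a single group): C(4,4) + C(7,4) + C(3,4) = 36.
By inclusion–exclusion: 1001 − 575 + 36 = 462.

462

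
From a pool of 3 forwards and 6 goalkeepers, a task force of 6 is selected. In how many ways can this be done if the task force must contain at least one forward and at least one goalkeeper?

83

With no constraint there are C(9,6) = 84 possible selections.
Selections missing a whole group: no forwards → C(6,6) = 1; no goalkeepers → C(3,6) = 0.
Both groups omitted at once is impossible, so 84 − 1 = 83.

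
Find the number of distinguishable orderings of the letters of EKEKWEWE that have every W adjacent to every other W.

105

Treat the 2 copies of W as a single block. The multiset to arrange is then {WW, E, E, E, E, K, K}, 7 items in all.
That gives (7)!/(4!·2!) = 105 arrangements.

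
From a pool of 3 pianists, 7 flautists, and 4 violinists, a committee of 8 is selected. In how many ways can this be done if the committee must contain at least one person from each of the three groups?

2793

With no constraint there are C(14,8) = 3003 possible selections.
Selections missing a whole group: no pianists → C(11,8) = 165; no flautists → C(7,8) = 0; no violinists → C(10,8) = 45.
Add back selections omitting two groups (i.e. drawn from a single group): C(3,8) + C(7,8) + C(4,8) = 0.
By inclusion–exclusion: 3003 − 210 + 0 = 2793.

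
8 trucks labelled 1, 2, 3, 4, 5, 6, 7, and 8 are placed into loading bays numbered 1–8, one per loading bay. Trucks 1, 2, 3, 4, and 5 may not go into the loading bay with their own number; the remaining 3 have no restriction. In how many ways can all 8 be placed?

21234

Let Aᵢ (for 1 ≤ i ≤ 5) be the placements that put truck i in its forbidden loading bay. Any j of these fix j positions, leaving (8−j)! ways to fill the rest, and there are C(5,j) ways to pick which j.
By inclusion–exclusion, the number of valid placements is Σ_{j=0}^{5} (−1)^j C(5,j)·(8−j)!.
Computing: 40320 − 25200 + 7200 − 1200 + 120 − 6 = 21234.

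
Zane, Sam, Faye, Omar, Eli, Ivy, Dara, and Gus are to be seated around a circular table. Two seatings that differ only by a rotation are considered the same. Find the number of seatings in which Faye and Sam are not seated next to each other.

3600

All circular seatings of 8 people number (7)! = 5040.
Seatings with Faye beside Sam: treat them as a block with 2 internal orders, giving 2 × (6)! = 1440.
Subtracting, 5040 − 1440 = 3600.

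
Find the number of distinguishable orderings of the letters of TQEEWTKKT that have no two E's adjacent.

There are 9!/(3!·2!·2!) = 15120 arrangements of TQEEWTKKT in total.
If the two E's are adjacent, glue them into one block, leaving 8 items to arrange: (8)!/(3!·2!) = 3360 ways.
Hence 15120 − 3360 = 11760.

11760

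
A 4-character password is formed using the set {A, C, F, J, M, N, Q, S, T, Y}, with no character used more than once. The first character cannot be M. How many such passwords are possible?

The first character has 10−1 = 9 choices (anything except M).
The remaining 3 characters are filled from the other 9 symbols without repetition: 9 × 8 × 7 = 504.
Total: 9 × 504 = 4536.

4536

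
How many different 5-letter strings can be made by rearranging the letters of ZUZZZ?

5

ZUZZZ has 5 letters with Z appearing 4 times.
Dividing 5! = 120 by 4! = 24 for the repeated letters gives 5.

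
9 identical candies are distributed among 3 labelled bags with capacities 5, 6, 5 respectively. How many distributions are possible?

29

Without the upper bounds there are C(11,2) = 55 ways to split 9 among 3 bags.
Subtract solutions that violate a single cap (substitute x_i' = x_i − (cap_i+1)): x_1 ≥ 6 gives C(5,2) = 10; x_2 ≥ 7 gives C(4,2) = 6; x_3 ≥ 6 gives C(5,2) = 10. Together 26.
No two caps can be exceeded simultaneously, so the pair terms are all 0.
By inclusion–exclusion the count is 55 − 26 + 0 = 29.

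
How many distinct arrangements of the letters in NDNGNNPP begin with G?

With the first slot taken by G, it remains to arrange the other 7 letters (NDNNNPP).
Those 7 letters have N appearing 4 times and P appearing twice, giving (7)!/(4!·2!) = 105.

105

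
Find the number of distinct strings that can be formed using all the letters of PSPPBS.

60

PSPPBS has 6 letters with P appearing 3 times and S appearing twice.
Dividing 6! = 720 by 3!·2! = 12 for the repeated letters gives 60.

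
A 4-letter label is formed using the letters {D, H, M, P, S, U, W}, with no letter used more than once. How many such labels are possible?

840

Choose and order 4 of the 7 symbols: the first letter has 7 options, the next 6, then 5, 4.
7 × 6 × 5 × 4 = 840.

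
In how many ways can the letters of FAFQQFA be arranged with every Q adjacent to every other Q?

60

Treat the 2 copies of Q as a single block. The multiset to arrange is then {QQ, A, A, F, F, F}, 6 items in all.
That gives (6)!/(3!·2!) = 60 arrangements.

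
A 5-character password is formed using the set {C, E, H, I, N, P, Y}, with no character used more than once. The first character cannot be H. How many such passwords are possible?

The first character has 7−1 = 6 choices (anything except H).
The remaining 4 characters are filled from the other 6 symbols without repetition: 6 × 5 × 4 × 3 = 360.
Total: 6 × 360 = 2160.

2160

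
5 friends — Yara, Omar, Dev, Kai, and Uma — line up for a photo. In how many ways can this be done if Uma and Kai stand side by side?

Place the 3 others and the Uma-Kai pair as 4 objects in a line; the pair has 2 internal arrangements.
That gives 2 × 4! = 2 × 24 = 48.

48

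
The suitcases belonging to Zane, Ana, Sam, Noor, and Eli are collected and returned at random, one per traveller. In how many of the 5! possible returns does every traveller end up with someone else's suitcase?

44

This is the derangement count D_5: permutations of 5 items with no fixed point.
By inclusion–exclusion this is Σ_{j=0}^{5} (−1)^j C(5,j)·(5−j)!.
Computing: 120 − 120 + 60 − 20 + 5 − 1 = 44.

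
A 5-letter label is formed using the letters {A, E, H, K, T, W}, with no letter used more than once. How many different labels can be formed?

720

This is a permutation of 5 out of 6: P(6,5) = 6!/1!.
6 × 5 × 4 × 3 × 2 = 720.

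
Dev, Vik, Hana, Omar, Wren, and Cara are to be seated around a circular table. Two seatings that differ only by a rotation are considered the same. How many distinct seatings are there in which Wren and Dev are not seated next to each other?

Without the restriction there are (5)! = 120 seatings.
Those with Wren next to Dev: fuse the pair into one unit and seat 5 units around a circle — 2·(4)! = 48.
Subtracting, 120 − 48 = 72.

72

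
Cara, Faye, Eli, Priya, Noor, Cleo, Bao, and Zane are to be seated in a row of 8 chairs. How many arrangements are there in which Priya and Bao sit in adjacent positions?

Glue Priya and Bao into one block (2 internal orders), leaving 7 units to arrange in a row.
So the count is 2·(7)! = 10080.

10080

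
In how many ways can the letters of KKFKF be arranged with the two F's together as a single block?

Treat the 2 copies of F as a single block. The multiset to arrange is then {FF, K, K, K}, 4 items in all.
That gives (4)!/(3!) = 4 arrangements.

4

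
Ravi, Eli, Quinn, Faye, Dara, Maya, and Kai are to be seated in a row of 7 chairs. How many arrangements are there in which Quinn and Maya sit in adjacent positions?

1440

Glue Quinn and Maya into one block (2 internal orders), leaving 6 units to arrange in a row.
That gives 2 × 6! = 2 × 720 = 1440.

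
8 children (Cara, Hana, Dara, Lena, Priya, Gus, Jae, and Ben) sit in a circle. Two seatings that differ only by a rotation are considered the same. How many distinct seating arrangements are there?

Seat Cara anywhere (absorbing the rotational symmetry), then permute the other 7: (7)! = 5040.

5040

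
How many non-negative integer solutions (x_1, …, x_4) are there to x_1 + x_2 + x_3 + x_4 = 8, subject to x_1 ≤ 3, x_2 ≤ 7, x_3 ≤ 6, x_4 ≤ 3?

91

Ignoring the caps, the number of non-negative solutions to x_1+…+x_4 = 8 is C(11,3) = 165.
Subtract solutions that violate a single cap (substitute x_i' = x_i − (cap_i+1)): x_1 ≥ 4 gives C(7,3) = 35; x_2 ≥ 8 gives C(3,3) = 1; x_3 ≥ 7 gives C(4,3) = 4; x_4 ≥ 4 gives C(7,3) = 35. Together 75.
Add back pairs where two caps are both exceeded: 0 + 0 + 1 + 0 + 0 + 0 = 1.
By inclusion–exclusion the count is 165 − 75 + 1 = 91.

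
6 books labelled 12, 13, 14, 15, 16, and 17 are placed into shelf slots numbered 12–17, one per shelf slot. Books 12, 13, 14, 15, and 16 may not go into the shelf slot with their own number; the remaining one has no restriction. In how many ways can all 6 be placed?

309

Let Aᵢ (for 12 ≤ i ≤ 16) be the placements that put book i in its forbidden shelf slot. Any j of these fix j positions, leaving (6−j)! ways to fill the rest, and there are C(5,j) ways to pick which j.
By inclusion–exclusion, the number of valid placements is Σ_{j=0}^{5} (−1)^j C(5,j)·(6−j)!.
Computing: 720 − 600 + 240 − 60 + 10 − 1 = 309.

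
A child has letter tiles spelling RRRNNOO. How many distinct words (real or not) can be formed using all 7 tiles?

The 7 letters of RRRNNOO have repeats: N appearing twice, O appearing twice, and R appearing 3 times.
So there are 7! / (3!·2!·2!) = 210 distinguishable arrangements.

210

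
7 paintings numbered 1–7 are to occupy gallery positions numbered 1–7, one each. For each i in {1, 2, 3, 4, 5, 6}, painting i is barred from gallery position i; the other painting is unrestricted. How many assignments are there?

Let Aᵢ (for 1 ≤ i ≤ 6) be the placements that put painting i in its forbidden gallery position. Any j of these fix j positions, leaving (7−j)! ways to fill the rest, and there are C(6,j) ways to pick which j.
By inclusion–exclusion, the number of valid placements is Σ_{j=0}^{6} (−1)^j C(6,j)·(7−j)!.
Computing: 5040 − 4320 + 1800 − 480 + 90 − 12 + 1 = 2119.

2119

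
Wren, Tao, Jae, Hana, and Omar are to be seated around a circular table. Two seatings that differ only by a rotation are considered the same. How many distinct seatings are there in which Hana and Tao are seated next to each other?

Glue Hana and Tao into a block (2 internal orders). Seating 4 units around a circle gives (3)! arrangements.
So 2 × (3)! = 2 × 6 = 12.

12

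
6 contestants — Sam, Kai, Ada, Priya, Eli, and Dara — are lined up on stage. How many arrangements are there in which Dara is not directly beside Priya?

There are 6! = 720 arrangements in all. If Dara and Priya are adjacent, merging them into one block gives 2·(5)! = 240 arrangements.
Complementary counting: 720 − 240 = 480.

480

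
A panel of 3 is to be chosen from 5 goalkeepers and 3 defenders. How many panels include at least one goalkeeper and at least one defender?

45

Unrestricted: C(8,3) = 56 ways to pick any 3 of the 8.
Selections missing a whole group: no goalkeepers → C(3,3) = 1; no defenders → C(5,3) = 10.
Both groups omitted at once is impossible, so 56 − 11 = 45.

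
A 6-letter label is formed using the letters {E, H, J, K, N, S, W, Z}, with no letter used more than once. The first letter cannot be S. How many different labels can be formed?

17640

The first letter has 8−1 = 7 choices (anything except S).
The remaining 5 letters are filled from the other 7 symbols without repetition: 7 × 6 × 5 × 4 × 3 = 2520.
Total: 7 × 2520 = 17640.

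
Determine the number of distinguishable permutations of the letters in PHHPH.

10

PHHPH has 5 letters with H appearing 3 times and P appearing twice.
Dividing 5! = 120 by 3!·2! = 12 for the repeated letters gives 10.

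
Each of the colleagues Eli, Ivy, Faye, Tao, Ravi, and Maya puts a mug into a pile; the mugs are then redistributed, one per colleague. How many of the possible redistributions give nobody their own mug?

Let Aᵢ be the assignments in which colleague i gets their own mug. We want the size of the complement of A₁∪…∪A_6.
By inclusion–exclusion this is Σ_{j=0}^{6} (−1)^j C(6,j)·(6−j)!.
Computing: 720 − 720 + 360 − 120 + 30 − 6 + 1 = 265.

265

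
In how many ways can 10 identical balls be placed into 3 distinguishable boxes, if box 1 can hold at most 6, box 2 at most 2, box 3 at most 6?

12

Ignoring the caps, the number of non-negative solutions to x_1+…+x_3 = 10 is C(12,2) = 66.
Subtract solutions that violate a single cap (substitute x_i' = x_i − (cap_i+1)): x_1 ≥ 7 gives C(5,2) = 10; x_2 ≥ 3 gives C(9,2) = 36; x_3 ≥ 7 gives C(5,2) = 10. Together 56.
Add back pairs where two caps are both exceeded: 1 + 0 + 1 = 2.
By inclusion–exclusion the count is 66 − 56 + 2 = 12.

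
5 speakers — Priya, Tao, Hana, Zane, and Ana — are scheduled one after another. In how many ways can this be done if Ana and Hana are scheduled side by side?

48

Glue Ana and Hana into one block (2 internal orders), leaving 4 units to arrange in a row.
That gives 2 × 4! = 2 × 24 = 48.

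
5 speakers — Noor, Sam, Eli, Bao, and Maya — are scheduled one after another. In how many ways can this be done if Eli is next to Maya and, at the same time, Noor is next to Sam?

24

Treat {Eli,Maya} as one block (2 orders) and {Noor,Sam} as another (2 orders).
That leaves 3 units to arrange: 2 × 2 × 3! = 4 × 6 = 24.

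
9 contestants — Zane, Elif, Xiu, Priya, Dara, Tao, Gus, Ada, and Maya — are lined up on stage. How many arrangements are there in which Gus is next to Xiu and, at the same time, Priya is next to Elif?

20160

Treat {Gus,Xiu} as one block (2 orders) and {Priya,Elif} as another (2 orders).
That leaves 7 units to arrange: 2 × 2 × 7! = 4 × 5040 = 20160.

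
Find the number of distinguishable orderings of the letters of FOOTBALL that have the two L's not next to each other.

7560

Total arrangements of FOOTBALL: 8!/(2!·2!) = 10080.
If the two L's are adjacent, glue them into one block, leaving 7 items to arrange: (7)!/(2!) = 2520 ways.
Hence 10080 − 2520 = 7560.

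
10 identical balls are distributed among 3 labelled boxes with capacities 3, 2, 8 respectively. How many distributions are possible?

9

Ignoring the caps, the number of non-negative solutions to x_1+…+x_3 = 10 is C(12,2) = 66.
Subtract solutions that violate a single cap (substitute x_i' = x_i − (cap_i+1)): x_1 ≥ 4 gives C(8,2) = 28; x_2 ≥ 3 gives C(9,2) = 36; x_3 ≥ 9 gives C(3,2) = 3. Together 67.
Add back pairs where two caps are both exceeded: 10 + 0 + 0 = 10.
By inclusion–exclusion the count is 66 − 67 + 10 = 9.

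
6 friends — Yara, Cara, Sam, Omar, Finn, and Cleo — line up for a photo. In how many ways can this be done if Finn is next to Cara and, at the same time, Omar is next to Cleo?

Treat {Finn,Cara} as one block (2 orders) and {Omar,Cleo} as another (2 orders).
That leaves 4 units to arrange: 2 × 2 × 4! = 4 × 24 = 96.

96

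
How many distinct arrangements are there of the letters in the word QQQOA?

20

QQQOA has 5 letters with Q appearing 3 times.
So there are 5! / (3!) = 20 distinguishable arrangements.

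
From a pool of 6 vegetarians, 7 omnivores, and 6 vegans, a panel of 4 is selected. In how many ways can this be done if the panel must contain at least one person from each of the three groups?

2016

With no constraint there are C(19,4) = 3876 possible selections.
Selections missing a whole group: no vegetarians → C(13,4) = 715; no omnivores → C(12,4) = 495; no vegans → C(13,4) = 715.
Add back selections omitting two groups (i.e. drawn from a single group): C(6,4) + C(7,4) + C(6,4) = 65.
By inclusion–exclusion: 3876 − 1925 + 65 = 2016.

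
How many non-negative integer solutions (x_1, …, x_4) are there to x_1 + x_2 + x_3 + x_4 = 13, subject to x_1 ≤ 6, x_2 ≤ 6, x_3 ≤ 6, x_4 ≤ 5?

191

Without the upper bounds there are C(16,3) = 560 ways to split 13 among 4 variables.
Subtract solutions that violate a single cap (substitute x_i' = x_i − (cap_i+1)): x_1 ≥ 7 gives C(9,3) = 84; x_2 ≥ 7 gives C(9,3) = 84; x_3 ≥ 7 gives C(9,3) = 84; x_4 ≥ 6 gives C(10,3) = 120. Together 372.
Add back pairs where two caps are both exceeded: 0 + 0 + 1 + 0 + 1 + 1 = 3.
By inclusion–exclusion the count is 560 − 372 + 3 = 191.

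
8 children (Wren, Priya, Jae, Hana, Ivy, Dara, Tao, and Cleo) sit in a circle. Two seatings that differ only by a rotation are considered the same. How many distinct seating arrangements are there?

Fix one person's seat to break rotational symmetry; the remaining 7 people can be arranged in (7)! = 5040 ways.

5040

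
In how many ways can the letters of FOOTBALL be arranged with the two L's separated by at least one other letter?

Total arrangements of FOOTBALL: 8!/(2!·2!) = 10080.
If the two L's are adjacent, glue them into one block, leaving 7 items to arrange: (7)!/(2!) = 2520 ways.
Hence 10080 − 2520 = 7560.

7560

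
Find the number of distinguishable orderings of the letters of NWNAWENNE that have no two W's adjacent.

There are 9!/(4!·2!·2!) = 3780 arrangements of NWNAWENNE in total.
Arrangements with the W's together: treat WW as one letter, giving (8)!/(4!·2!) = 840.
Subtracting, 3780 − 840 = 2940 arrangements keep the W's apart.

2940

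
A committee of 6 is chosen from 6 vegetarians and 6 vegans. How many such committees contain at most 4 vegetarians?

887

Split by how many vegetarians are chosen (0 through 4).
Sum: C(6,0)·C(6,6) + C(6,1)·C(6,5) + C(6,2)·C(6,4) + C(6,3)·C(6,3) + C(6,4)·C(6,2) = 1 + 36 + 225 + 400 + 225 = 887.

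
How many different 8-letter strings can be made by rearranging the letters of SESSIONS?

Letter multiplicities in SESSIONS: E×1, I×1, N×1, O×1, S×4.
So there are 8! / (4!) = 1680 distinguishable arrangements.

1680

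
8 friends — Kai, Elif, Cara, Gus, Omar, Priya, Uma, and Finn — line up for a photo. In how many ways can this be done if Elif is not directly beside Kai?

Of the 8! = 40320 arrangements, those with Elif and Kai adjacent number 2 × 7! = 10080 (treat the pair as a block with 2 internal orders).
So 40320 − 10080 = 30240 arrangements keep them apart.

30240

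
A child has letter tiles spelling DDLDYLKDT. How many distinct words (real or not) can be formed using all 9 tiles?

7560

Letter multiplicities in DDLDYLKDT: D×4, K×1, L×2, T×1, Y×1.
Dividing 9! = 362880 by 4!·2! = 48 for the repeated letters gives 7560.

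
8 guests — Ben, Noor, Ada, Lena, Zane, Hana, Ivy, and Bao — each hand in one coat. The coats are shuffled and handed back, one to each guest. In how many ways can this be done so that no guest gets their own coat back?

This is the derangement count D_8: permutations of 8 items with no fixed point.
By inclusion–exclusion this is Σ_{j=0}^{8} (−1)^j C(8,j)·(8−j)!.
Computing: 40320 − 40320 + 20160 − 6720 + 1680 − 336 + 56 − 8 + 1 = 14833.

14833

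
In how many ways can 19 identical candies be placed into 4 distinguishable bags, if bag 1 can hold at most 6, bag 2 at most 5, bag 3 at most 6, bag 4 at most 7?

56

Ignoring the caps, the number of non-negative solutions to x_1+…+x_4 = 19 is C(22,3) = 1540.
Subtract solutions that violate a single cap (substitute x_i' = x_i − (cap_i+1)): x_1 ≥ 7 gives C(15,3) = 455; x_2 ≥ 6 gives C(16,3) = 560; x_3 ≥ 7 gives C(15,3) = 455; x_4 ≥ 8 gives C(14,3) = 364. Together 1834.
Add back pairs where two caps are both exceeded: 84 + 56 + 35 + 84 + 56 + 35 = 350.
By inclusion–exclusion the count is 1540 − 1834 + 350 = 56.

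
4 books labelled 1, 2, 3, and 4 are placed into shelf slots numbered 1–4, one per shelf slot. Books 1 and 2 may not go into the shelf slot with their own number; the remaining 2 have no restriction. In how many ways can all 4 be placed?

14

Let Aᵢ (for i ∈ {1, 2}) be the placements that put book i in its forbidden shelf slot. Any j of these fix j positions, leaving (4−j)! ways to fill the rest, and there are C(2,j) ways to pick which j.
By inclusion–exclusion, the number of valid placements is Σ_{j=0}^{2} (−1)^j C(2,j)·(4−j)!.
Computing: 24 − 12 + 2 = 14.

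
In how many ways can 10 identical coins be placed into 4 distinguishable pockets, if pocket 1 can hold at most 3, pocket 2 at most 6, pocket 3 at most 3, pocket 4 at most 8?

Without the upper bounds there are C(13,3) = 286 ways to split 10 among 4 pockets.
Subtract solutions that violate a single cap (substitute x_i' = x_i − (cap_i+1)): x_1 ≥ 4 gives C(9,3) = 84; x_2 ≥ 7 gives C(6,3) = 20; x_3 ≥ 4 gives C(9,3) = 84; x_4 ≥ 9 gives C(4,3) = 4. Together 192.
Add back pairs where two caps are both exceeded: 0 + 10 + 0 + 0 + 0 + 0 = 10.
By inclusion–exclusion the count is 286 − 192 + 10 = 104.

104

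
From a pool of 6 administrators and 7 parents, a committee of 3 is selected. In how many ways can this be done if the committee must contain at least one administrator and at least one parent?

231

Unrestricted: C(13,3) = 286 ways to pick any 3 of the 13.
Selections missing a whole group: no administrators → C(7,3) = 35; no parents → C(6,3) = 20.
Both groups omitted at once is impossible, so 286 − 55 = 231.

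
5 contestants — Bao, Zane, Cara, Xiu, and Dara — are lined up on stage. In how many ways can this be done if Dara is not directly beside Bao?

Of the 5! = 120 arrangements, those with Dara and Bao adjacent number 2 × 4! = 48 (treat the pair as a block with 2 internal orders).
So 120 − 48 = 72 arrangements keep them apart.

72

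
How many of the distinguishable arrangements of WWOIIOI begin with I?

90

With the first slot taken by I, it remains to arrange the other 6 letters (WWOIOI).
Those 6 letters have I appearing twice, O appearing twice, and W appearing twice, giving (6)!/(2!·2!·2!) = 90.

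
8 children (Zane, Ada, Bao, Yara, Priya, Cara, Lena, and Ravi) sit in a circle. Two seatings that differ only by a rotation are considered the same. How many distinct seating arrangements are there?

5040

Around a circle, 8 distinct people have 8!/8 = (7)! = 5040 rotationally distinct seatings.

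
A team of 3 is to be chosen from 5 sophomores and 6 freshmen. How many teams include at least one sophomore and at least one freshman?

With no constraint there are C(11,3) = 165 possible selections.
Selections missing a whole group: no sophomores → C(6,3) = 20; no freshmen → C(5,3) = 10.
Both groups omitted at once is impossible, so 165 − 30 = 135.

135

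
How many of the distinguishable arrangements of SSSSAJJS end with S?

With the last slot taken by S, it remains to arrange the other 7 letters (SSSAJJS).
Those 7 letters have J appearing twice and S appearing 4 times, giving (7)!/(4!·2!) = 105.

105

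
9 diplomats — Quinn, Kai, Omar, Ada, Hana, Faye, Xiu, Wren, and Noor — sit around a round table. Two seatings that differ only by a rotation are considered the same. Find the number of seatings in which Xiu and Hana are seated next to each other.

10080

Glue Xiu and Hana into a block (2 internal orders). Seating 8 units around a circle gives (7)! arrangements.
So 2 × (7)! = 2 × 5040 = 10080.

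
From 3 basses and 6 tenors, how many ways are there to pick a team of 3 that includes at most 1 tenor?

19

Split by how many tenors are chosen (0 through 1).
Sum: C(6,0)·C(3,3) + C(6,1)·C(3,2) = 1 + 18 = 19.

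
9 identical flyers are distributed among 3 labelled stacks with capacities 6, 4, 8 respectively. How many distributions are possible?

33

By stars and bars, unrestricted non-negative solutions to x_1+…+x_3 = 9 number C(9+2,2) = 55.
Subtract solutions that violate a single cap (substitute x_i' = x_i − (cap_i+1)): x_1 ≥ 7 gives C(4,2) = 6; x_2 ≥ 5 gives C(6,2) = 15; x_3 ≥ 9 gives C(2,2) = 1. Together 22.
No two caps can be exceeded simultaneously, so the pair terms are all 0.
By inclusion–exclusion the count is 55 − 22 + 0 = 33.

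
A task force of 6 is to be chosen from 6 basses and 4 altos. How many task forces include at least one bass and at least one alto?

Total 6-person selections from all 10: C(10,6) = 210.
Subtract selections that omit an entire group: no basses → C(4,6) = 0; no altos → C(6,6) = 1.
Both groups omitted at once is impossible, so 210 − 1 = 209.

209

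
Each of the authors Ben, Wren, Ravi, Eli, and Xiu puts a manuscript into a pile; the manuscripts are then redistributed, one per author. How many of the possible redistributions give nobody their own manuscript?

Count assignments avoiding every fixed point. For any j of the 5 authors fixed to their own manuscript, the other 5−j can be arranged in (5−j)! ways.
By inclusion–exclusion this is Σ_{j=0}^{5} (−1)^j C(5,j)·(5−j)!.
Computing: 120 − 120 + 60 − 20 + 5 − 1 = 44.

44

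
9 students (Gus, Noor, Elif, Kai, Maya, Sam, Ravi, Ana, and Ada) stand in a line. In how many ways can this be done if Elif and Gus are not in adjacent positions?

282240

Of the 9! = 362880 arrangements, those with Elif and Gus adjacent number 2 × 8! = 80640 (treat the pair as a block with 2 internal orders).
So 362880 − 80640 = 282240 arrangements keep them apart.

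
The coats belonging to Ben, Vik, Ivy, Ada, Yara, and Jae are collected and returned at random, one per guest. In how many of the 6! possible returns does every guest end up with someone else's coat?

265

This is the derangement count D_6: permutations of 6 items with no fixed point.
By inclusion–exclusion this is Σ_{j=0}^{6} (−1)^j C(6,j)·(6−j)!.
Computing: 720 − 720 + 360 − 120 + 30 − 6 + 1 = 265.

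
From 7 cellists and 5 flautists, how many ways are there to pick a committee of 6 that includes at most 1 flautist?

Split by how many flautists are chosen (0 through 1).
Sum: C(5,0)·C(7,6) + C(5,1)·C(7,5) = 7 + 105 = 112.

112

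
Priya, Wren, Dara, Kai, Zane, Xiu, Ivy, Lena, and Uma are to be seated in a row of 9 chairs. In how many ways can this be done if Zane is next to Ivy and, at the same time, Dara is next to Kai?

Treat {Zane,Ivy} as one block (2 orders) and {Dara,Kai} as another (2 orders).
That leaves 7 units to arrange: 2 × 2 × 7! = 4 × 5040 = 20160.

20160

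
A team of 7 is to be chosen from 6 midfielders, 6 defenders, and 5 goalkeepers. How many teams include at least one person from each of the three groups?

Unrestricted: C(17,7) = 19448 ways to pick any 7 of the 17.
Subtract selections that omit an entire group: no midfielders → C(11,7) = 330; no defenders → C(11,7) = 330; no goalkeepers → C(12,7) = 792.
Add back selections omitting two groups (i.e. drawn from a single group): C(6,7) + C(6,7) + C(5,7) = 0.
By inclusion–exclusion: 19448 − 1452 + 0 = 17996.

17996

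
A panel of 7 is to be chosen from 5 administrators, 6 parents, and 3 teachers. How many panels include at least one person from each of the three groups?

Unrestricted: C(14,7) = 3432 ways to pick any 7 of the 14.
Subtract selections that omit an entire group: no administrators → C(9,7) = 36; no parents → C(8,7) = 8; no teachers → C(11,7) = 330.
Add back selections omitting two groups (i.e. drawn from a single group): C(5,7) + C(6,7) + C(3,7) = 0.
By inclusion–exclusion: 3432 − 374 + 0 = 3058.

3058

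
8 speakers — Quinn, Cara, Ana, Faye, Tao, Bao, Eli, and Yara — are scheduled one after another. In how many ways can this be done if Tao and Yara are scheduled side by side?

10080

Glue Tao and Yara into one block (2 internal orders), leaving 7 units to arrange in a row.
That gives 2 × 7! = 2 × 5040 = 10080.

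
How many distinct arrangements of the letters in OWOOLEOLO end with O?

840

With the last slot taken by O, it remains to arrange the other 8 letters (WOOLEOLO).
Those 8 letters have L appearing twice and O appearing 4 times, giving (8)!/(4!·2!) = 840.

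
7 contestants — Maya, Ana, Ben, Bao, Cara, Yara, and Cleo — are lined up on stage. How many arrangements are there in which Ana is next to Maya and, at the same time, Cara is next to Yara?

Treat {Ana,Maya} as one block (2 orders) and {Cara,Yara} as another (2 orders).
That leaves 5 units to arrange: 2 × 2 × 5! = 4 × 120 = 480.

480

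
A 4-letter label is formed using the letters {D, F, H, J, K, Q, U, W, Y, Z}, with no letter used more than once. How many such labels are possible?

5040

This is a permutation of 4 out of 10: P(10,4) = 10!/6!.
That product is 10 × 9 × 8 × 7 = 5040.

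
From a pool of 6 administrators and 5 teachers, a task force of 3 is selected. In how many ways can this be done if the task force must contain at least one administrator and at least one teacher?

Unrestricted: C(11,3) = 165 ways to pick any 3 of the 11.
Subtract selections that omit an entire group: no administrators → C(5,3) = 10; no teachers → C(6,3) = 20.
Both groups omitted at once is impossible, so 165 − 30 = 135.

135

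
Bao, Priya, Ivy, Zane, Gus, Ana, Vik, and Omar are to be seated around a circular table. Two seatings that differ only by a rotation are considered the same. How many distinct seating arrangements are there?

5040

Fix one person's seat to break rotational symmetry; the remaining 7 people can be arranged in (7)! = 5040 ways.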